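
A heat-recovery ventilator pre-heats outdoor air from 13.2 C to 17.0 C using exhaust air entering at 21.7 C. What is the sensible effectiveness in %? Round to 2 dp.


eff = (17.0-13.2)/(21.7-13.2)*100 = 44.71 %

44.71 %


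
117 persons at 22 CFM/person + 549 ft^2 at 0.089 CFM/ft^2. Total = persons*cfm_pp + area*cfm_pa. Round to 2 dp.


Total = 117*22 + 549*0.089 = 2622.86 CFM

2622.86 CFM


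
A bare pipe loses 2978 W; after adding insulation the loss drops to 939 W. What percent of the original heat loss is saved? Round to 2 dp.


Savings = ((2978-939)/2978)*100 = 68.47 %

68.47 %


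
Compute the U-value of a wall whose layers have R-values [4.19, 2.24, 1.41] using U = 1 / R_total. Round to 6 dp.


R_total = 4.19 + 2.24 + 1.41 = 7.84
U = 1/7.84 = 0.127551

0.127551


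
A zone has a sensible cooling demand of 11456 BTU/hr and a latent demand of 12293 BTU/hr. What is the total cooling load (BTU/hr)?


Qt = 11456 + 12293 = 23749 BTU/hr

23749 BTU/hr


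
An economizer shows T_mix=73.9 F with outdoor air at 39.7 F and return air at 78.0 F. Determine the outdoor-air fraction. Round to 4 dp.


frac = (73.9 - 78.0) / (39.7 - 78.0) = 0.1070

0.1070


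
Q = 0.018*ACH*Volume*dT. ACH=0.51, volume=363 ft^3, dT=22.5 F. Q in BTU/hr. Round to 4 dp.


Q = 0.018 * 0.51 * 363 * 22.5 = 74.9777 BTU/hr

74.9777 BTU/hr


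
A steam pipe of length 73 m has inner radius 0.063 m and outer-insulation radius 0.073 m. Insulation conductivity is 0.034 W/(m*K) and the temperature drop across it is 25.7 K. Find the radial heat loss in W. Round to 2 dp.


Q = 2*pi*0.034*73*25.7/ln(0.073/0.063) = 2720.44 W

2720.44 W


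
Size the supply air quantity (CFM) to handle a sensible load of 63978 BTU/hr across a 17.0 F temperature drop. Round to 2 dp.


CFM = 63978 / (1.08 * 17.0) = 3484.64

3484.64 CFM


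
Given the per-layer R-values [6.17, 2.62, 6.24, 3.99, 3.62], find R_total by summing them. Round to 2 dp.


R_total = 6.17 + 2.62 + 6.24 + 3.99 + 3.62 = 22.64

22.64


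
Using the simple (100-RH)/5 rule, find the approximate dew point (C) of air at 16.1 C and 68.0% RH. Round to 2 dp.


Td = 16.1 - (100-68.0)/5 = 9.70 C

9.70 C


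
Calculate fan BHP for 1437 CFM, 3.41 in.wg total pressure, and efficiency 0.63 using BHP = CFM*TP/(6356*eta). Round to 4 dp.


BHP = 1437 * 3.41 / (6356 * 0.63) = 1.2237 hp

1.2237 hp


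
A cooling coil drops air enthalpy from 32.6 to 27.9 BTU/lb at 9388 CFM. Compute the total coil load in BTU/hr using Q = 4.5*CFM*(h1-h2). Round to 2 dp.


Q = 4.5 * 9388 * (32.6 - 27.9) = 198556.20 BTU/hr

198556.20 BTU/hr


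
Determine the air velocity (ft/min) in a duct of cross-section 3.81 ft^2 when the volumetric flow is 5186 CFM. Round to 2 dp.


V = 5186 / 3.81 = 1361.15 ft/min

1361.15 ft/min


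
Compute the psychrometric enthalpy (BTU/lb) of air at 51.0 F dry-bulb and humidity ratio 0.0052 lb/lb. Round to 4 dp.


h = 0.24*51.0 + 0.0052*(1061+0.444*51.0) = 17.8749 BTU/lb

17.8749 BTU/lb


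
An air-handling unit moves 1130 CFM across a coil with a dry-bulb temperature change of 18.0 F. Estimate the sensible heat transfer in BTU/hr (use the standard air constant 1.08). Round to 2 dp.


Q = 1.08 * 1130 * 18.0 = 21967.20 BTU/hr

21967.20 BTU/hr


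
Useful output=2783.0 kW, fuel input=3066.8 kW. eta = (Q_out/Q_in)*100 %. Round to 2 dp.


eta = (2783.0/3066.8)*100 = 90.75 %

90.75 %


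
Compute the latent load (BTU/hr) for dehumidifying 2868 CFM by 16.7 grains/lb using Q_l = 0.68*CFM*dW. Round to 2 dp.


Q = 0.68 * 2868 * 16.7 = 32569.01 BTU/hr

32569.01 BTU/hr


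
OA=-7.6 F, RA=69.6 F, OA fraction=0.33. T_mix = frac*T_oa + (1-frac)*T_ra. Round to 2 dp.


T_mix = 0.33*(-7.6) + 0.67*69.6 = 44.12 F

44.12 F


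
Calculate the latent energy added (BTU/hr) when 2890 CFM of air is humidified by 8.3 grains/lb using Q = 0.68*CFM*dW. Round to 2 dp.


Q = 0.68 * 2890 * 8.3 = 16311.16 BTU/hr

16311.16 BTU/hr


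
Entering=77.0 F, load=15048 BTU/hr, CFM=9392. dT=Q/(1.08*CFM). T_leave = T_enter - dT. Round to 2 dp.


dT = 15048/(1.08*9392) = 1.4835
T_leave = 77.0 - 1.4835 = 75.52 F

75.52 F


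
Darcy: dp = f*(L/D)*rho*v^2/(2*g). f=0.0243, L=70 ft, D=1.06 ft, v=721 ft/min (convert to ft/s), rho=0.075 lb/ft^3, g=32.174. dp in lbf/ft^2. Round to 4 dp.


v_fps = 721/60 = 12.0167 ft/s
dp = 0.0243*(70/1.06)*0.075*12.0167^2/(2*32.174) = 0.2701 lbf/ft^2

0.2701 lbf/ft^2


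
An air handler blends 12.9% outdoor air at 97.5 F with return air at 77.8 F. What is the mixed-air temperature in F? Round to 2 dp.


T_mix = 77.8 + (12.9/100)*(97.5-77.8) = 80.34 F

80.34 F


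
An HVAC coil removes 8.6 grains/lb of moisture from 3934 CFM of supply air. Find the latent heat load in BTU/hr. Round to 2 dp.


Q = 0.68 * 3934 * 8.6 = 23006.03 BTU/hr

23006.03 BTU/hr


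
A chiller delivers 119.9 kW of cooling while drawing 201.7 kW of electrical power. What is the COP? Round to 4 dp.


COP = 119.9 / 201.7 = 0.5944

0.5944


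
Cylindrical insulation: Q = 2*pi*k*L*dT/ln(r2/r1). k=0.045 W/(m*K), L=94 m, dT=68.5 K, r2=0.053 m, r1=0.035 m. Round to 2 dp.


Q = 2*pi*0.045*94*68.5/ln(0.053/0.035) = 4387.54 W

4387.54 W


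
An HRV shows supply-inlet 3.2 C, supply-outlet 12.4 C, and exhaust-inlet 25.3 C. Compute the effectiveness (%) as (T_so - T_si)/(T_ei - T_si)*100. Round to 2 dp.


eff = (12.4-3.2)/(25.3-3.2)*100 = 41.63 %

41.63 %


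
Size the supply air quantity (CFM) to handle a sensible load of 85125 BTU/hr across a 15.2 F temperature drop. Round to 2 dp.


CFM = 85125 / (1.08 * 15.2) = 5185.49

5185.49 CFM


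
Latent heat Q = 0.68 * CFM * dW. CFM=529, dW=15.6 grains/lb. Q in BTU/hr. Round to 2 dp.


Q = 0.68 * 529 * 15.6 = 5611.63 BTU/hr

5611.63 BTU/hr


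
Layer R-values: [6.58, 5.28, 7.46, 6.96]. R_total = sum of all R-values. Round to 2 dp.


R_total = 6.58 + 5.28 + 7.46 + 6.96 = 26.28

26.28


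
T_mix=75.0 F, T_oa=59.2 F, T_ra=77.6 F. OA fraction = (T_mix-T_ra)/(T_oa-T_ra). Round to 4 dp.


frac = (75.0 - 77.6) / (59.2 - 77.6) = 0.1413

0.1413


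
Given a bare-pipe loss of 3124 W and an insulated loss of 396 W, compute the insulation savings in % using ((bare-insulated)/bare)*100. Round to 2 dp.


Savings = ((3124-396)/3124)*100 = 87.32 %

87.32 %


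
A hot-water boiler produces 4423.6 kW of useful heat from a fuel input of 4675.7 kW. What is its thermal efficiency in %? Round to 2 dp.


eta = (4423.6/4675.7)*100 = 94.61 %

94.61 %


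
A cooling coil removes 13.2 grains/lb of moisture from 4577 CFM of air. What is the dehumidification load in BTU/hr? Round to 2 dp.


Q = 0.68 * 4577 * 13.2 = 41083.15 BTU/hr

41083.15 BTU/hr


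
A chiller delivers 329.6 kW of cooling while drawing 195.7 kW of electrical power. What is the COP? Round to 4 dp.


COP = 329.6 / 195.7 = 1.6842

1.6842


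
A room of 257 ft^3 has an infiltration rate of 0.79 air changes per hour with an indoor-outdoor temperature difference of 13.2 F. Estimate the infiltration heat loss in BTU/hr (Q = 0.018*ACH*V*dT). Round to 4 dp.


Q = 0.018 * 0.79 * 257 * 13.2 = 48.2399 BTU/hr

48.2399 BTU/hr


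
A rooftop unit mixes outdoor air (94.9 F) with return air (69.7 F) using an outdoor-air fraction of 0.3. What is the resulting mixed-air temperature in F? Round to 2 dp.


T_mix = 0.3*94.9 + 0.7*69.7 = 77.26 F

77.26 F


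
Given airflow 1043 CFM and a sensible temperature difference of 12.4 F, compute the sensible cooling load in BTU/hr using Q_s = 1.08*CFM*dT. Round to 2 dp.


Q = 1.08 * 1043 * 12.4 = 13967.86 BTU/hr

13967.86 BTU/hr


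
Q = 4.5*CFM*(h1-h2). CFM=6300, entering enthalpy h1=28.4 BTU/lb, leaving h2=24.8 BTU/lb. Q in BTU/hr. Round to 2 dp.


Q = 4.5 * 6300 * (28.4 - 24.8) = 102060.00 BTU/hr

102060.00 BTU/hr


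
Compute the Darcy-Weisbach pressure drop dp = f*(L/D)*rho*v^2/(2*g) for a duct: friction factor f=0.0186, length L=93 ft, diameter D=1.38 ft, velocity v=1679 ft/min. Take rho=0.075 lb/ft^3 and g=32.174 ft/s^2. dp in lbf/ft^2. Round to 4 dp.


v_fps = 1679/60 = 27.9833 ft/s
dp = 0.0186*(93/1.38)*0.075*27.9833^2/(2*32.174) = 1.1440 lbf/ft^2

1.1440 lbf/ft^2


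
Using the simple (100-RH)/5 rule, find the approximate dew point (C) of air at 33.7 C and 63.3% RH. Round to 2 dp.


Td = 33.7 - (100-63.3)/5 = 26.36 C

26.36 C


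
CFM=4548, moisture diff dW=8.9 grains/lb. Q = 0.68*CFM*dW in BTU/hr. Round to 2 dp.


Q = 0.68 * 4548 * 8.9 = 27524.50 BTU/hr

27524.50 BTU/hr


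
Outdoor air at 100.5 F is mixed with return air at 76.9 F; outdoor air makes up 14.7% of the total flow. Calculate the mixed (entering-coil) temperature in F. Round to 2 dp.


T_mix = 76.9 + (14.7/100)*(100.5-76.9) = 80.37 F

80.37 F


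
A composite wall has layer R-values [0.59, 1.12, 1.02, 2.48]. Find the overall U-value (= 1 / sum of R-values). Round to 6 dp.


R_total = 0.59 + 1.12 + 1.02 + 2.48 = 5.21
U = 1/5.21 = 0.191939

0.191939


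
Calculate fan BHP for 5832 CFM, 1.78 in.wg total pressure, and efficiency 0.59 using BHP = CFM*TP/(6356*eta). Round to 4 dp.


BHP = 5832 * 1.78 / (6356 * 0.59) = 2.7682 hp

2.7682 hp


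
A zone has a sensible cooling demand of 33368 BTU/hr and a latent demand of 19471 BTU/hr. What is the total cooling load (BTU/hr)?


Qt = 33368 + 19471 = 52839 BTU/hr

52839 BTU/hr


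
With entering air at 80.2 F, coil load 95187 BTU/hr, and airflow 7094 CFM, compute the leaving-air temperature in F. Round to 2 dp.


dT = 95187/(1.08*7094) = 12.4240
T_leave = 80.2 - 12.4240 = 67.78 F

67.78 F


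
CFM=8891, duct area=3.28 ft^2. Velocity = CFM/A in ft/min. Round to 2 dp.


V = 8891 / 3.28 = 2710.67 ft/min

2710.67 ft/min


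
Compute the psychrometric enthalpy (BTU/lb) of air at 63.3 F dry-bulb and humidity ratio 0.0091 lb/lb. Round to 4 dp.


h = 0.24*63.3 + 0.0091*(1061+0.444*63.3) = 25.1029 BTU/lb

25.1029 BTU/lb


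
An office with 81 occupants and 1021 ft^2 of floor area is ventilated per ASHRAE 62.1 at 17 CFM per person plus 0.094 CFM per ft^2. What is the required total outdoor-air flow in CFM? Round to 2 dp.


Total = 81*17 + 1021*0.094 = 1472.97 CFM

1472.97 CFM


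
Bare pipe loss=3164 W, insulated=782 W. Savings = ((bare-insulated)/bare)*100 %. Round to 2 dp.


Savings = ((3164-782)/3164)*100 = 75.28 %

75.28 %


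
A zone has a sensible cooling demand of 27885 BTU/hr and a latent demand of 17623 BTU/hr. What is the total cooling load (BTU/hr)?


Qt = 27885 + 17623 = 45508 BTU/hr

45508 BTU/hr


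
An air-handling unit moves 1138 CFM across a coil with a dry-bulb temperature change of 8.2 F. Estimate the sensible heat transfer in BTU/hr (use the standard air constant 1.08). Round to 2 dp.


Q = 1.08 * 1138 * 8.2 = 10078.13 BTU/hr

10078.13 BTU/hr


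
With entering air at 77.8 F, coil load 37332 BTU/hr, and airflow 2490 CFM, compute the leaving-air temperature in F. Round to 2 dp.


dT = 37332/(1.08*2490) = 13.8822
T_leave = 77.8 - 13.8822 = 63.92 F

63.92 F


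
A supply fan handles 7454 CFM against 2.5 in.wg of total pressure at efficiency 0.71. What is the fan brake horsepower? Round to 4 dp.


BHP = 7454 * 2.5 / (6356 * 0.71) = 4.1294 hp

4.1294 hp


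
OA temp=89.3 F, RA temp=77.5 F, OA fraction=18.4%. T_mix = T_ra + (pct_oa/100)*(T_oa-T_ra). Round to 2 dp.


T_mix = 77.5 + (18.4/100)*(89.3-77.5) = 79.67 F

79.67 F


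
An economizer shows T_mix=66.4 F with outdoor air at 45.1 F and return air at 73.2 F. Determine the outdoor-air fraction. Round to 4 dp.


frac = (66.4 - 73.2) / (45.1 - 73.2) = 0.2420

0.2420


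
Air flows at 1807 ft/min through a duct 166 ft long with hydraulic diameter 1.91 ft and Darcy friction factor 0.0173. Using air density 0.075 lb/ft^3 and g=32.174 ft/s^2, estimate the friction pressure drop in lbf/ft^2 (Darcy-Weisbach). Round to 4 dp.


v_fps = 1807/60 = 30.1167 ft/s
dp = 0.0173*(166/1.91)*0.075*30.1167^2/(2*32.174) = 1.5895 lbf/ft^2

1.5895 lbf/ft^2


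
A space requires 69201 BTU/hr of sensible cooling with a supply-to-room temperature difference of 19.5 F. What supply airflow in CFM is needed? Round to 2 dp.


CFM = 69201 / (1.08 * 19.5) = 3285.90

3285.90 CFM


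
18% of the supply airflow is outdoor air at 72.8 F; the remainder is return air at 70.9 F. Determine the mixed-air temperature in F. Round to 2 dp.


T_mix = 0.18*72.8 + 0.82*70.9 = 71.24 F

71.24 F


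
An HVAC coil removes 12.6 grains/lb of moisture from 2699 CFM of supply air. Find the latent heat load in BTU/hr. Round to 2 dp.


Q = 0.68 * 2699 * 12.6 = 23125.03 BTU/hr

23125.03 BTU/hr


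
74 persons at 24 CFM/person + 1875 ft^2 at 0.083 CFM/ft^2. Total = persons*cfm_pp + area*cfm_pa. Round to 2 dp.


Total = 74*24 + 1875*0.083 = 1931.63 CFM

1931.63 CFM


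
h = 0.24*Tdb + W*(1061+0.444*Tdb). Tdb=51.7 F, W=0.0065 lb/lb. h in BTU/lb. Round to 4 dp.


h = 0.24*51.7 + 0.0065*(1061+0.444*51.7) = 19.4537 BTU/lb

19.4537 BTU/lb


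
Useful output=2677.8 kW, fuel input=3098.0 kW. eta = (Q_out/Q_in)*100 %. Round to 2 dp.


eta = (2677.8/3098.0)*100 = 86.44 %

86.44 %


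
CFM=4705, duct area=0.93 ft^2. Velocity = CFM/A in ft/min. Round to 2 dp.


V = 4705 / 0.93 = 5059.14 ft/min

5059.14 ft/min


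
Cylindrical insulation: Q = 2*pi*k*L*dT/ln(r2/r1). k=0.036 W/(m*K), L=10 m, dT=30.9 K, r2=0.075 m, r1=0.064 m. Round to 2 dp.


Q = 2*pi*0.036*10*30.9/ln(0.075/0.064) = 440.68 W

440.68 W


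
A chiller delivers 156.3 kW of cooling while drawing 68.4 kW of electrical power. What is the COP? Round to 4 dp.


COP = 156.3 / 68.4 = 2.2851

2.2851


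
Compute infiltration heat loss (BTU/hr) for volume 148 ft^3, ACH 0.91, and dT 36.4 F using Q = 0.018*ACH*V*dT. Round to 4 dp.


Q = 0.018 * 0.91 * 148 * 36.4 = 88.2423 BTU/hr

88.2423 BTU/hr


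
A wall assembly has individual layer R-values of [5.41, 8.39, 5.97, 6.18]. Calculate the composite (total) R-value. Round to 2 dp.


R_total = 5.41 + 8.39 + 5.97 + 6.18 = 25.95

25.95


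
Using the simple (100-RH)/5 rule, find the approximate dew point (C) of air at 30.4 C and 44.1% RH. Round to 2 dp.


Td = 30.4 - (100-44.1)/5 = 19.22 C

19.22 C


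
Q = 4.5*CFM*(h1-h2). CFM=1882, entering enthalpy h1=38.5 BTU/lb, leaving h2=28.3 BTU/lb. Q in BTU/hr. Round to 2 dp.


Q = 4.5 * 1882 * (38.5 - 28.3) = 86383.80 BTU/hr

86383.80 BTU/hr


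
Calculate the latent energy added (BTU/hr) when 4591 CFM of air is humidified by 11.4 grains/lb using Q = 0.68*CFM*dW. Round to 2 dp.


Q = 0.68 * 4591 * 11.4 = 35589.43 BTU/hr

35589.43 BTU/hr


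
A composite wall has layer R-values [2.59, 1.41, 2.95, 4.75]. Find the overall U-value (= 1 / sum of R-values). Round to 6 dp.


R_total = 2.59 + 1.41 + 2.95 + 4.75 = 11.70
U = 1/11.70 = 0.085470

0.085470


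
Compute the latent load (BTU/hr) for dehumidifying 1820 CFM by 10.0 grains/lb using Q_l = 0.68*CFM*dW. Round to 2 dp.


Q = 0.68 * 1820 * 10.0 = 12376.00 BTU/hr

12376.00 BTU/hr


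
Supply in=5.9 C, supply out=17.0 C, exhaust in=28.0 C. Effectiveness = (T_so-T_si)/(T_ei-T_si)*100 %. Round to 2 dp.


eff = (17.0-5.9)/(28.0-5.9)*100 = 50.23 %

50.23 %


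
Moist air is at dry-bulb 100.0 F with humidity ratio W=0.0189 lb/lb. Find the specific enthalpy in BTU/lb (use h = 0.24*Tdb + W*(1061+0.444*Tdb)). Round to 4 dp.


h = 0.24*100.0 + 0.0189*(1061+0.444*100.0) = 44.8921 BTU/lb

44.8921 BTU/lb


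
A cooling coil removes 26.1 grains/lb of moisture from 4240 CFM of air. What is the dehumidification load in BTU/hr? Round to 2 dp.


Q = 0.68 * 4240 * 26.1 = 75251.52 BTU/hr

75251.52 BTU/hr


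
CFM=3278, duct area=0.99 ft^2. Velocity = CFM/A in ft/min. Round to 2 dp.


V = 3278 / 0.99 = 3311.11 ft/min

3311.11 ft/min


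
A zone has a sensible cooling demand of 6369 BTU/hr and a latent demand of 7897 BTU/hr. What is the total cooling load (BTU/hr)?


Qt = 6369 + 7897 = 14266 BTU/hr

14266 BTU/hr


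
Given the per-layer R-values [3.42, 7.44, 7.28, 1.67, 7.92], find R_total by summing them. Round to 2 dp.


R_total = 3.42 + 7.44 + 7.28 + 1.67 + 7.92 = 27.73

27.73


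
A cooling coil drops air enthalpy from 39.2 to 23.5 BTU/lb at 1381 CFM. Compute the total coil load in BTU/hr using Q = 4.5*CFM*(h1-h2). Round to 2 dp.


Q = 4.5 * 1381 * (39.2 - 23.5) = 97567.65 BTU/hr

97567.65 BTU/hr


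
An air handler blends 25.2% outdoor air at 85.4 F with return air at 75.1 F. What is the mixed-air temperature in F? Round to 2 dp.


T_mix = 75.1 + (25.2/100)*(85.4-75.1) = 77.70 F

77.70 F


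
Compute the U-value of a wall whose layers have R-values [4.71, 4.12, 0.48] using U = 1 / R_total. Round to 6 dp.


R_total = 4.71 + 4.12 + 0.48 = 9.31
U = 1/9.31 = 0.107411

0.107411


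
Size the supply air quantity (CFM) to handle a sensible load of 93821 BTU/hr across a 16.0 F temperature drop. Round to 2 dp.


CFM = 93821 / (1.08 * 16.0) = 5429.46

5429.46 CFM


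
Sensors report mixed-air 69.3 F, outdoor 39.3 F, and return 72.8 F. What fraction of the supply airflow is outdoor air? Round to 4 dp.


frac = (69.3 - 72.8) / (39.3 - 72.8) = 0.1045

0.1045


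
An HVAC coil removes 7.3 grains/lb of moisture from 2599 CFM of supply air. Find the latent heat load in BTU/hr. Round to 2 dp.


Q = 0.68 * 2599 * 7.3 = 12901.44 BTU/hr

12901.44 BTU/hr


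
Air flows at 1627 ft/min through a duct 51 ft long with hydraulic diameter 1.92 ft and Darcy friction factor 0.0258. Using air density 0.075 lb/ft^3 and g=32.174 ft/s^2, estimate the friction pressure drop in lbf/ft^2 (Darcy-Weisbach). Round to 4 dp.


v_fps = 1627/60 = 27.1167 ft/s
dp = 0.0258*(51/1.92)*0.075*27.1167^2/(2*32.174) = 0.5873 lbf/ft^2

0.5873 lbf/ft^2


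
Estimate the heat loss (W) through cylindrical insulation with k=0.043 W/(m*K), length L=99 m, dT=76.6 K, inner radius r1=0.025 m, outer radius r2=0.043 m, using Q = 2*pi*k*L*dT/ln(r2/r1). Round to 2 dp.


Q = 2*pi*0.043*99*76.6/ln(0.043/0.025) = 3777.92 W

3777.92 W


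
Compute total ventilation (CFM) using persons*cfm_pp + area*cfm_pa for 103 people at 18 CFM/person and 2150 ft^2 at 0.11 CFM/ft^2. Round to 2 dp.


Total = 103*18 + 2150*0.11 = 2090.50 CFM

2090.50 CFM


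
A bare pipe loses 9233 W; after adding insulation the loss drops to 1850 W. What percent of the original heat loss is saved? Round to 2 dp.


Savings = ((9233-1850)/9233)*100 = 79.96 %

79.96 %


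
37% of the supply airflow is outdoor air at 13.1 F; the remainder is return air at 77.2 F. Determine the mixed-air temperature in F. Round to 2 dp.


T_mix = 0.37*13.1 + 0.63*77.2 = 53.48 F

53.48 F


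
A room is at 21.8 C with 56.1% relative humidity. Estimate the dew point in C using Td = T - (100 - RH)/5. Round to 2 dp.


Td = 21.8 - (100-56.1)/5 = 13.02 C

13.02 C


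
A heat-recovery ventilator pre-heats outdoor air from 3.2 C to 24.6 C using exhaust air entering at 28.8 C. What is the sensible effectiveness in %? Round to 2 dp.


eff = (24.6-3.2)/(28.8-3.2)*100 = 83.59 %

83.59 %


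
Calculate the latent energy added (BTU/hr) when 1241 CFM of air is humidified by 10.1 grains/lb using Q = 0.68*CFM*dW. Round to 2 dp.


Q = 0.68 * 1241 * 10.1 = 8523.19 BTU/hr

8523.19 BTU/hr


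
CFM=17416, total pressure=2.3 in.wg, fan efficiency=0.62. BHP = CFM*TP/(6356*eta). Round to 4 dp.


BHP = 17416 * 2.3 / (6356 * 0.62) = 10.1648 hp

10.1648 hp


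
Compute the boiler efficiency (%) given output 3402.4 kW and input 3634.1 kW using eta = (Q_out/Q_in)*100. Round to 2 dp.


eta = (3402.4/3634.1)*100 = 93.62 %

93.62 %


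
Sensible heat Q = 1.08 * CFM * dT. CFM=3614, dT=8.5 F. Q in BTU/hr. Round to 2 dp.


Q = 1.08 * 3614 * 8.5 = 33176.52 BTU/hr

33176.52 BTU/hr


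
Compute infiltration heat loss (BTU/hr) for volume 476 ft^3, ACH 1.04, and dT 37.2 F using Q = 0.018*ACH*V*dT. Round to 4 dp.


Q = 0.018 * 1.04 * 476 * 37.2 = 331.4788 BTU/hr

331.4788 BTU/hr


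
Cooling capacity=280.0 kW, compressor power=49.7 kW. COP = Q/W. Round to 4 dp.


COP = 280.0 / 49.7 = 5.6338

5.6338


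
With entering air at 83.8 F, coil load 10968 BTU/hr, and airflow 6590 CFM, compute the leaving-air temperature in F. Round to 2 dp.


dT = 10968/(1.08*6590) = 1.5411
T_leave = 83.8 - 1.5411 = 82.26 F

82.26 F


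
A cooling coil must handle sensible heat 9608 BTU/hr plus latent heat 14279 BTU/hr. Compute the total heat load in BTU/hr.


Qt = 9608 + 14279 = 23887 BTU/hr

23887 BTU/hr


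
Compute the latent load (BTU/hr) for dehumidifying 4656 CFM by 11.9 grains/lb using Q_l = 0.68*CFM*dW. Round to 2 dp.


Q = 0.68 * 4656 * 11.9 = 37676.35 BTU/hr

37676.35 BTU/hr


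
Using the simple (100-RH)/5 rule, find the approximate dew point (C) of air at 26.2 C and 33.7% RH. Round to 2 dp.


Td = 26.2 - (100-33.7)/5 = 12.94 C

12.94 C


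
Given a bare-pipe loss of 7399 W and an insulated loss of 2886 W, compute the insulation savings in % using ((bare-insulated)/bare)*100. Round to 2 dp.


Savings = ((7399-2886)/7399)*100 = 60.99 %

60.99 %


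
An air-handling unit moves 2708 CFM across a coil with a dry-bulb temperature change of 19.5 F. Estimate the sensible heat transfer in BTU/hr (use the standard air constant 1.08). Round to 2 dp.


Q = 1.08 * 2708 * 19.5 = 57030.48 BTU/hr

57030.48 BTU/hr


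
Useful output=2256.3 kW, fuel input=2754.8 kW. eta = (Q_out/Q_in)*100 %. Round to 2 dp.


eta = (2256.3/2754.8)*100 = 81.90 %

81.90 %


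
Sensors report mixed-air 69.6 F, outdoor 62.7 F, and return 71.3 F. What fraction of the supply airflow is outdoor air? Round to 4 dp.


frac = (69.6 - 71.3) / (62.7 - 71.3) = 0.1977

0.1977


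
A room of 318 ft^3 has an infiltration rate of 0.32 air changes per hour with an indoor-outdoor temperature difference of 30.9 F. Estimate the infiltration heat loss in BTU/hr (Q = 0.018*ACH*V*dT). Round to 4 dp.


Q = 0.018 * 0.32 * 318 * 30.9 = 56.5989 BTU/hr

56.5989 BTU/hr


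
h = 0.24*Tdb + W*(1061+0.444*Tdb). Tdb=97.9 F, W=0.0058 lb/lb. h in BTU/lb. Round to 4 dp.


h = 0.24*97.9 + 0.0058*(1061+0.444*97.9) = 29.9019 BTU/lb

29.9019 BTU/lb


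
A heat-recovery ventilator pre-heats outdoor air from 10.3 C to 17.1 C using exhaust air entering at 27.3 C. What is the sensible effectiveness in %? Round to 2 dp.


eff = (17.1-10.3)/(27.3-10.3)*100 = 40.00 %

40.00 %


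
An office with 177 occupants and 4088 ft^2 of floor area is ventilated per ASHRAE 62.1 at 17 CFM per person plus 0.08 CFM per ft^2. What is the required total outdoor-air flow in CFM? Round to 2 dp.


Total = 177*17 + 4088*0.08 = 3336.04 CFM

3336.04 CFM


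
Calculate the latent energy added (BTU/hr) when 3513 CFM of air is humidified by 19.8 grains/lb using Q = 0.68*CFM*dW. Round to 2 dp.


Q = 0.68 * 3513 * 19.8 = 47299.03 BTU/hr

47299.03 BTU/hr


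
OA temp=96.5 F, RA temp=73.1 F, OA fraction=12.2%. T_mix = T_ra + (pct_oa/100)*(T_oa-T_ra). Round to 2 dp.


T_mix = 73.1 + (12.2/100)*(96.5-73.1) = 75.95 F

75.95 F


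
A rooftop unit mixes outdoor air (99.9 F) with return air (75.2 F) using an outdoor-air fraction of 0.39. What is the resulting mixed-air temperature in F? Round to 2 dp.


T_mix = 0.39*99.9 + 0.61*75.2 = 84.83 F

84.83 F


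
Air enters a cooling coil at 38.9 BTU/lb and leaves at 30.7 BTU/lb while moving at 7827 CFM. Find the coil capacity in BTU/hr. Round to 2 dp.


Q = 4.5 * 7827 * (38.9 - 30.7) = 288816.30 BTU/hr

288816.30 BTU/hr


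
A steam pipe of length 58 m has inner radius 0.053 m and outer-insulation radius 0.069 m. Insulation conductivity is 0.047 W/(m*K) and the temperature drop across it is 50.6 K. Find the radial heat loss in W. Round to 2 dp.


Q = 2*pi*0.047*58*50.6/ln(0.069/0.053) = 3285.17 W

3285.17 W


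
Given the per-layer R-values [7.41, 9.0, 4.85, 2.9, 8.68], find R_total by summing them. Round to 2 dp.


R_total = 7.41 + 9.0 + 4.85 + 2.9 + 8.68 = 32.84

32.84


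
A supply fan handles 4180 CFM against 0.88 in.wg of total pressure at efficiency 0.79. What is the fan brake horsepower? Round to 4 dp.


BHP = 4180 * 0.88 / (6356 * 0.79) = 0.7326 hp

0.7326 hp


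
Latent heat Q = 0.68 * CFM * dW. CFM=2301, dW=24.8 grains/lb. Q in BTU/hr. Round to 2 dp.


Q = 0.68 * 2301 * 24.8 = 38804.06 BTU/hr

38804.06 BTU/hr


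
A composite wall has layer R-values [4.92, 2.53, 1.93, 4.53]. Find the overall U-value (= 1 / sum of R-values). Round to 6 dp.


R_total = 4.92 + 2.53 + 1.93 + 4.53 = 13.91
U = 1/13.91 = 0.071891

0.071891


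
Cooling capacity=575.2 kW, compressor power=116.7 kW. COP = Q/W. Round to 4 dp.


COP = 575.2 / 116.7 = 4.9289

4.9289


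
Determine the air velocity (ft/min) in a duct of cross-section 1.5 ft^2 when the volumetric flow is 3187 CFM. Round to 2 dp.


V = 3187 / 1.5 = 2124.67 ft/min

2124.67 ft/min


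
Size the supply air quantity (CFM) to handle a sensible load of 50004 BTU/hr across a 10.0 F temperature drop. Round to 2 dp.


CFM = 50004 / (1.08 * 10.0) = 4630.00

4630.00 CFM


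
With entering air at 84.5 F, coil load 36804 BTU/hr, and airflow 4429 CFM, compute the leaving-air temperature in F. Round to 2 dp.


dT = 36804/(1.08*4429) = 7.6942
T_leave = 84.5 - 7.6942 = 76.81 F

76.81 F


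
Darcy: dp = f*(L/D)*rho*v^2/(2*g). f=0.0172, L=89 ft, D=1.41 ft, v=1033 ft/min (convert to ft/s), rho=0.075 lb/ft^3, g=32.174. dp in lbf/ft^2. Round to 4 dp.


v_fps = 1033/60 = 17.2167 ft/s
dp = 0.0172*(89/1.41)*0.075*17.2167^2/(2*32.174) = 0.3751 lbf/ft^2

0.3751 lbf/ft^2


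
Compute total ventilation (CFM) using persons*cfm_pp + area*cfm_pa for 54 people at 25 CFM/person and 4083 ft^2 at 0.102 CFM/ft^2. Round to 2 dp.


Total = 54*25 + 4083*0.102 = 1766.47 CFM

1766.47 CFM


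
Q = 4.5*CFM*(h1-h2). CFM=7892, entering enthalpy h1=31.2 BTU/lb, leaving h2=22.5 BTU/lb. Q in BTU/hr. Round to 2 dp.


Q = 4.5 * 7892 * (31.2 - 22.5) = 308971.80 BTU/hr

308971.80 BTU/hr


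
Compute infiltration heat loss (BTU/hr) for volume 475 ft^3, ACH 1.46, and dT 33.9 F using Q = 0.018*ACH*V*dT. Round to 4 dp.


Q = 0.018 * 1.46 * 475 * 33.9 = 423.1737 BTU/hr

423.1737 BTU/hr


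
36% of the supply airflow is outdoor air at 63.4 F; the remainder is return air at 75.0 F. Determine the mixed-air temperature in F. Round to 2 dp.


T_mix = 0.36*63.4 + 0.64*75.0 = 70.82 F

70.82 F


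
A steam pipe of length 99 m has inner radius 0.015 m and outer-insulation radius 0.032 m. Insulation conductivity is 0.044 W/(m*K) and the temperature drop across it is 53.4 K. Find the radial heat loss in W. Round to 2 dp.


Q = 2*pi*0.044*99*53.4/ln(0.032/0.015) = 1928.95 W

1928.95 W


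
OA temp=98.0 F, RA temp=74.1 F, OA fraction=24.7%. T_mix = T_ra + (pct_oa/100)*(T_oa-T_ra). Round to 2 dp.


T_mix = 74.1 + (24.7/100)*(98.0-74.1) = 80.00 F

80.00 F


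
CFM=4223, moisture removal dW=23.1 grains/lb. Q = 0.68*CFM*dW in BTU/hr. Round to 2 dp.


Q = 0.68 * 4223 * 23.1 = 66334.88 BTU/hr

66334.88 BTU/hr


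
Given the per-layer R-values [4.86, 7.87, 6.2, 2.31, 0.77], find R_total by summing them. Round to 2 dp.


R_total = 4.86 + 7.87 + 6.2 + 2.31 + 0.77 = 22.01

22.01


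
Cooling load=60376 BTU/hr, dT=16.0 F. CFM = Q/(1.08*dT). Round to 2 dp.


CFM = 60376 / (1.08 * 16.0) = 3493.98

3493.98 CFM


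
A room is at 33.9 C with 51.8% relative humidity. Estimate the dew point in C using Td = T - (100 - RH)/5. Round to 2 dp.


Td = 33.9 - (100-51.8)/5 = 24.26 C

24.26 C


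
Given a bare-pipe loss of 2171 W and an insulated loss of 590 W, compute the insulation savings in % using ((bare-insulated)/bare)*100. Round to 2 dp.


Savings = ((2171-590)/2171)*100 = 72.82 %

72.82 %


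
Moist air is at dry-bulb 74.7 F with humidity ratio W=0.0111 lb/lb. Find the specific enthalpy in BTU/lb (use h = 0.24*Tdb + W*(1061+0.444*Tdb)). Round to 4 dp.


h = 0.24*74.7 + 0.0111*(1061+0.444*74.7) = 30.0733 BTU/lb

30.0733 BTU/lb


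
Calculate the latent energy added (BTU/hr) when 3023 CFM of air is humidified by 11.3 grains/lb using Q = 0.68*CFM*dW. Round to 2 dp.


Q = 0.68 * 3023 * 11.3 = 23228.73 BTU/hr

23228.73 BTU/hr


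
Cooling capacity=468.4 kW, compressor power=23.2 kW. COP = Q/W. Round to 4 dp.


COP = 468.4 / 23.2 = 20.1897

20.1897


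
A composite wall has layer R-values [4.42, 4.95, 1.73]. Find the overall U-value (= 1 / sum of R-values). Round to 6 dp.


R_total = 4.42 + 4.95 + 1.73 = 11.10
U = 1/11.10 = 0.090090

0.090090


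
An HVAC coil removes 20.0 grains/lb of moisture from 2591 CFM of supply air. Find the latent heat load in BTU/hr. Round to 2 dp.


Q = 0.68 * 2591 * 20.0 = 35237.60 BTU/hr

35237.60 BTU/hr


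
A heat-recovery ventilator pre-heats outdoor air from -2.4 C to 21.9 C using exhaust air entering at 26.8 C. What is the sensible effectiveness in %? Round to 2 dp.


eff = (21.9-(-2.4))/(26.8-(-2.4))*100 = 83.22 %

83.22 %


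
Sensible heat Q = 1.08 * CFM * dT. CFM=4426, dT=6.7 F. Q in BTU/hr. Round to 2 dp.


Q = 1.08 * 4426 * 6.7 = 32026.54 BTU/hr

32026.54 BTU/hr


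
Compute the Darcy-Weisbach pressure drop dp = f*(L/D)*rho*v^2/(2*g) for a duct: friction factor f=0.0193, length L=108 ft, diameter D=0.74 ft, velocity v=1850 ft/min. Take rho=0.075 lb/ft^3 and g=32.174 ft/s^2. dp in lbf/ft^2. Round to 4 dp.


v_fps = 1850/60 = 30.8333 ft/s
dp = 0.0193*(108/0.74)*0.075*30.8333^2/(2*32.174) = 3.1212 lbf/ft^2

3.1212 lbf/ft^2


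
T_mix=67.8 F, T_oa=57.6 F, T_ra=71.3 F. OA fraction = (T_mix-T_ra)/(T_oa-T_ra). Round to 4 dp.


frac = (67.8 - 71.3) / (57.6 - 71.3) = 0.2555

0.2555


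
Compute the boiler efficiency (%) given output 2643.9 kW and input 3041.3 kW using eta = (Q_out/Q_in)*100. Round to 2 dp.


eta = (2643.9/3041.3)*100 = 86.93 %

86.93 %


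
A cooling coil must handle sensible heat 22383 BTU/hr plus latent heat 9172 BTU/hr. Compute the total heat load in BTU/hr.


Qt = 22383 + 9172 = 31555 BTU/hr

31555 BTU/hr


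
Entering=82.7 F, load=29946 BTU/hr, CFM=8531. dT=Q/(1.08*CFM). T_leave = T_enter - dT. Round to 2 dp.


dT = 29946/(1.08*8531) = 3.2502
T_leave = 82.7 - 3.2502 = 79.45 F

79.45 F


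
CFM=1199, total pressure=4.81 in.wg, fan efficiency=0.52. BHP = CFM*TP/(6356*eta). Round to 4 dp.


BHP = 1199 * 4.81 / (6356 * 0.52) = 1.7449 hp

1.7449 hp


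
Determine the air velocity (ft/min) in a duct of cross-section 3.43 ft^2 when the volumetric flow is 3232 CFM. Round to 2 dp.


V = 3232 / 3.43 = 942.27 ft/min

942.27 ft/min


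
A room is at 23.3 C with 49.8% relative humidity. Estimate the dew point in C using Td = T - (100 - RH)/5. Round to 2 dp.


Td = 23.3 - (100-49.8)/5 = 13.26 C

13.26 C


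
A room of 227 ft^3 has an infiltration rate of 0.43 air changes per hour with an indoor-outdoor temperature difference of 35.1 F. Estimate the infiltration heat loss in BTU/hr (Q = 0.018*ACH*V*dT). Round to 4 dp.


Q = 0.018 * 0.43 * 227 * 35.1 = 61.6700 BTU/hr

61.6700 BTU/hr


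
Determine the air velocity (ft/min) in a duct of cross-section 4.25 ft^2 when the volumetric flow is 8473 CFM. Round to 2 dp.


V = 8473 / 4.25 = 1993.65 ft/min

1993.65 ft/min


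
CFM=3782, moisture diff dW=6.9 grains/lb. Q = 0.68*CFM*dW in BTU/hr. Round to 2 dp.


Q = 0.68 * 3782 * 6.9 = 17745.14 BTU/hr

17745.14 BTU/hr


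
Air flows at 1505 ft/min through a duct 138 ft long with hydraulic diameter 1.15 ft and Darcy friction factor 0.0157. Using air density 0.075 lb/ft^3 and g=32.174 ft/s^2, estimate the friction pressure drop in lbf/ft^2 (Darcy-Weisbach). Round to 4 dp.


v_fps = 1505/60 = 25.0833 ft/s
dp = 0.0157*(138/1.15)*0.075*25.0833^2/(2*32.174) = 1.3816 lbf/ft^2

1.3816 lbf/ft^2


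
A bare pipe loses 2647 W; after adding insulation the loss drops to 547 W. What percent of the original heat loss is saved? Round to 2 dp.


Savings = ((2647-547)/2647)*100 = 79.34 %

79.34 %


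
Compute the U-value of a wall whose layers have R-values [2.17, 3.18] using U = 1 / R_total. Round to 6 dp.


R_total = 2.17 + 3.18 = 5.35
U = 1/5.35 = 0.186916

0.186916


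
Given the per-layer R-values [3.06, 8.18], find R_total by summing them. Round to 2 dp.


R_total = 3.06 + 8.18 = 11.24

11.24


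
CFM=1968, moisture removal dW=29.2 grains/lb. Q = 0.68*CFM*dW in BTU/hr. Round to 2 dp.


Q = 0.68 * 1968 * 29.2 = 39076.61 BTU/hr

39076.61 BTU/hr


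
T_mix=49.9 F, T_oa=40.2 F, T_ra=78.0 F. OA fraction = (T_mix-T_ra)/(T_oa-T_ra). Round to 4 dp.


frac = (49.9 - 78.0) / (40.2 - 78.0) = 0.7434

0.7434


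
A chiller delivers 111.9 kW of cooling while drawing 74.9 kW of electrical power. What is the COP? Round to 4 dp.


COP = 111.9 / 74.9 = 1.4940

1.4940


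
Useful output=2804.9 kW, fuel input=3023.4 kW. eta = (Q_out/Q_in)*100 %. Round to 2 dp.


eta = (2804.9/3023.4)*100 = 92.77 %

92.77 %


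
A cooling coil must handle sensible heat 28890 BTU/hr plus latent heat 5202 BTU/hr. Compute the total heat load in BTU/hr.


Qt = 28890 + 5202 = 34092 BTU/hr

34092 BTU/hr


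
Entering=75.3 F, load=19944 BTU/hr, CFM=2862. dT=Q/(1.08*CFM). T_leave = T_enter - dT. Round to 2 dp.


dT = 19944/(1.08*2862) = 6.4524
T_leave = 75.3 - 6.4524 = 68.85 F

68.85 F


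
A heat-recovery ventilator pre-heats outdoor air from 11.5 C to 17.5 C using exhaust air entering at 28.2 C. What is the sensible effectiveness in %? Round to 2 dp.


eff = (17.5-11.5)/(28.2-11.5)*100 = 35.93 %

35.93 %


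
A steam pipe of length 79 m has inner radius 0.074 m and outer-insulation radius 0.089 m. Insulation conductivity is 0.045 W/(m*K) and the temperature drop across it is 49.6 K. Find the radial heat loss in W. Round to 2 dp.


Q = 2*pi*0.045*79*49.6/ln(0.089/0.074) = 6002.57 W

6002.57 W


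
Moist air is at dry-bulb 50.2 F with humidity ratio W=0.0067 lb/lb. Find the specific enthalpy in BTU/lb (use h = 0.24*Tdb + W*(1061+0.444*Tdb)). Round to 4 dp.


h = 0.24*50.2 + 0.0067*(1061+0.444*50.2) = 19.3060 BTU/lb

19.3060 BTU/lb


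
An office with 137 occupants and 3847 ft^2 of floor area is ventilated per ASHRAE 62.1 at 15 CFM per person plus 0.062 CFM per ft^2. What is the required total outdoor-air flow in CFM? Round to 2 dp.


Total = 137*15 + 3847*0.062 = 2293.51 CFM

2293.51 CFM


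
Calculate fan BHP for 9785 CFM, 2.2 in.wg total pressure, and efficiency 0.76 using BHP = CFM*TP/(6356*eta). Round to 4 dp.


BHP = 9785 * 2.2 / (6356 * 0.76) = 4.4564 hp

4.4564 hp


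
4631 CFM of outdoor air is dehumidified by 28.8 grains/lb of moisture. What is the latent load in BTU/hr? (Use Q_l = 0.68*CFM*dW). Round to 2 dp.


Q = 0.68 * 4631 * 28.8 = 90693.50 BTU/hr

90693.50 BTU/hr


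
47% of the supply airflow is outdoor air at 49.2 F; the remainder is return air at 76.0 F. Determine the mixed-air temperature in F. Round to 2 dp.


T_mix = 0.47*49.2 + 0.53*76.0 = 63.40 F

63.40 F


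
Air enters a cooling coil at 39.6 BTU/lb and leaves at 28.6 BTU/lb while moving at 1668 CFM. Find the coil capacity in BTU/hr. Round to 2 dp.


Q = 4.5 * 1668 * (39.6 - 28.6) = 82566.00 BTU/hr

82566.00 BTU/hr


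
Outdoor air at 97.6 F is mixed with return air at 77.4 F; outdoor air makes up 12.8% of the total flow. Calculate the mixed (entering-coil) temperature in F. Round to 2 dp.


T_mix = 77.4 + (12.8/100)*(97.6-77.4) = 79.99 F

79.99 F


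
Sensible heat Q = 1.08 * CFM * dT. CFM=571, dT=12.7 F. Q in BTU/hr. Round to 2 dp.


Q = 1.08 * 571 * 12.7 = 7831.84 BTU/hr

7831.84 BTU/hr


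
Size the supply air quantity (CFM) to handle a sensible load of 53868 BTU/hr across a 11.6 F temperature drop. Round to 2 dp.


CFM = 53868 / (1.08 * 11.6) = 4299.81

4299.81 CFM


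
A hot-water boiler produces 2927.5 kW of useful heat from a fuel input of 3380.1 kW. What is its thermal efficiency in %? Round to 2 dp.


eta = (2927.5/3380.1)*100 = 86.61 %

86.61 %


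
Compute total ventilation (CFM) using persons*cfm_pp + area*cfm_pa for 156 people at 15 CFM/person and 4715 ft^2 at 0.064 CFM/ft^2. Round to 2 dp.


Total = 156*15 + 4715*0.064 = 2641.76 CFM

2641.76 CFM


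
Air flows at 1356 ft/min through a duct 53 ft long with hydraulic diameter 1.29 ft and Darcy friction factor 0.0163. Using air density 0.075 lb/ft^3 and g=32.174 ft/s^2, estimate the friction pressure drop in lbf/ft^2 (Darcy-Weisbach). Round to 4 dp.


v_fps = 1356/60 = 22.6 ft/s
dp = 0.0163*(53/1.29)*0.075*22.6^2/(2*32.174) = 0.3987 lbf/ft^2

0.3987 lbf/ft^2


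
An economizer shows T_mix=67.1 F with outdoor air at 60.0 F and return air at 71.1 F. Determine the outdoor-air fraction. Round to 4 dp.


frac = (67.1 - 71.1) / (60.0 - 71.1) = 0.3604

0.3604


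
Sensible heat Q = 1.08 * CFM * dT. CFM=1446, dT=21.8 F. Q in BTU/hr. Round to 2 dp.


Q = 1.08 * 1446 * 21.8 = 34044.62 BTU/hr

34044.62 BTU/hr


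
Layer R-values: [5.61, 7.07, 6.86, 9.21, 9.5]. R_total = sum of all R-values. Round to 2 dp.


R_total = 5.61 + 7.07 + 6.86 + 9.21 + 9.5 = 38.25

38.25


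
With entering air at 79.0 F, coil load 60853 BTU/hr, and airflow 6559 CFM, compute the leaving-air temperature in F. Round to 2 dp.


dT = 60853/(1.08*6559) = 8.5905
T_leave = 79.0 - 8.5905 = 70.41 F

70.41 F


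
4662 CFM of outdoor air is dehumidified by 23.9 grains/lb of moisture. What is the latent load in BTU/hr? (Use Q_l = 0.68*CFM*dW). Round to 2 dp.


Q = 0.68 * 4662 * 23.9 = 75766.82 BTU/hr

75766.82 BTU/hr


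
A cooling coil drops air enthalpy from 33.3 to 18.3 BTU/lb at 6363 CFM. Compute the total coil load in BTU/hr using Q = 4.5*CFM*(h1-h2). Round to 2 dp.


Q = 4.5 * 6363 * (33.3 - 18.3) = 429502.50 BTU/hr

429502.50 BTU/hr


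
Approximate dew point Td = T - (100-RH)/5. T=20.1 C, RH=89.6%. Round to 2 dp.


Td = 20.1 - (100-89.6)/5 = 18.02 C

18.02 C


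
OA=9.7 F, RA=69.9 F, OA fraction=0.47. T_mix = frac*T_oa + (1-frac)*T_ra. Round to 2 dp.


T_mix = 0.47*9.7 + 0.53*69.9 = 41.61 F

41.61 F


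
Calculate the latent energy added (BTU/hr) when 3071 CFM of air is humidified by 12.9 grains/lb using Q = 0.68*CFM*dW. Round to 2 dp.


Q = 0.68 * 3071 * 12.9 = 26938.81 BTU/hr

26938.81 BTU/hr


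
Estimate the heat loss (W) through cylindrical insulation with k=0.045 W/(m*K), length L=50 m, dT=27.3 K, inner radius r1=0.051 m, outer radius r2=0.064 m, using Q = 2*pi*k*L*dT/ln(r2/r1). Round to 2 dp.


Q = 2*pi*0.045*50*27.3/ln(0.064/0.051) = 1699.77 W

1699.77 W


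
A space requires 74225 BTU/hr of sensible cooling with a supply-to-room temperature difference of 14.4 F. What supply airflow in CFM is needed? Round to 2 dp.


CFM = 74225 / (1.08 * 14.4) = 4772.70

4772.70 CFM


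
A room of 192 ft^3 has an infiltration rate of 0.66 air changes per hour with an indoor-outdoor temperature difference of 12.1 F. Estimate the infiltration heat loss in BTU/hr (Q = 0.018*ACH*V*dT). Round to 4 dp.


Q = 0.018 * 0.66 * 192 * 12.1 = 27.5996 BTU/hr

27.5996 BTU/hr


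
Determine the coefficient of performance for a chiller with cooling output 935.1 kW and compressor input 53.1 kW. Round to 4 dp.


COP = 935.1 / 53.1 = 17.6102

17.6102


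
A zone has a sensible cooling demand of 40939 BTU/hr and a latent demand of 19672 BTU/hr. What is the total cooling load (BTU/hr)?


Qt = 40939 + 19672 = 60611 BTU/hr

60611 BTU/hr


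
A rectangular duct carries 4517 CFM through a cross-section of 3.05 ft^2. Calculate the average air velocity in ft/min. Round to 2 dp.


V = 4517 / 3.05 = 1480.98 ft/min

1480.98 ft/min


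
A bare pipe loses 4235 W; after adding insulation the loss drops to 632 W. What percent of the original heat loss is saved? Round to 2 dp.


Savings = ((4235-632)/4235)*100 = 85.08 %

85.08 %
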